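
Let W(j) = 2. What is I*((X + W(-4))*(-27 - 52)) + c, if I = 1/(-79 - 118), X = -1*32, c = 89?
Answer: 15163/197 ≈ 76.969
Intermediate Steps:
X = -32
I = -1/197 (I = 1/(-197) = -1/197 ≈ -0.0050761)
I*((X + W(-4))*(-27 - 52)) + c = -(-32 + 2)*(-27 - 52)/197 + 89 = -(-30)*(-79)/197 + 89 = -1/197*2370 + 89 = -2370/197 + 89 = 15163/197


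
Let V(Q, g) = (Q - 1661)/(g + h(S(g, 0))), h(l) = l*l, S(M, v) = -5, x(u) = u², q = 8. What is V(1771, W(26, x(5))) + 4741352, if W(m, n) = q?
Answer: 14224066/3 ≈ 4.7414e+6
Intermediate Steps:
h(l) = l²
W(m, n) = 8
V(Q, g) = (-1661 + Q)/(25 + g) (V(Q, g) = (Q - 1661)/(g + (-5)²) = (-1661 + Q)/(g + 25) = (-1661 + Q)/(25 + g))
V(1771, W(26, x(5))) + 4741352 = (-1661 + 1771)/(25 + 8) + 4741352 = 110/33 + 4741352 = (1/33)*110 + 4741352 = 10/3 + 4741352 = 14224066/3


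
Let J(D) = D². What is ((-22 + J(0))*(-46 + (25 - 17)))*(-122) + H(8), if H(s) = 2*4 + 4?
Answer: -101980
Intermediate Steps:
H(s) = 12 (H(s) = 8 + 4 = 12)
((-22 + J(0))*(-46 + (25 - 17)))*(-122) + H(8) = ((-22 + 0²)*(-46 + (25 - 17)))*(-122) + 12 = ((-22 + 0)*(-46 + 8))*(-122) + 12 = -22*(-38)*(-122) + 12 = 836*(-122) + 12 = -101992 + 12 = -101980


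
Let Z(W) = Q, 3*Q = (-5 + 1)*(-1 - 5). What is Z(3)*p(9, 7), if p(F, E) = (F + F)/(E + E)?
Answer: 72/7 ≈ 10.286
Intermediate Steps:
Q = 8 (Q = ((-5 + 1)*(-1 - 5))/3 = (-4*(-6))/3 = (⅓)*24 = 8)
p(F, E) = F/E (p(F, E) = (2*F)/((2*E)) = (2*F)*(1/(2*E)) = F/E)
Z(W) = 8
Z(3)*p(9, 7) = 8*(9/7) = 72/7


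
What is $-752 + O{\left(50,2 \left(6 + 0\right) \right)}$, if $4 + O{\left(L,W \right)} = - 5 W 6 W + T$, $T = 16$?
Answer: $-5060$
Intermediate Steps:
$O{\left(L,W \right)} = 12 - 30 W^{2}$ ($O{\left(L,W \right)} = -4 + \left(- 5 W 6 W + 16\right) = -4 + \left(- 30 W W + 16\right) = -4 - \left(-16 + 30 W^{2}\right) = 12 - 30 W^{2}$)
$-752 + O{\left(50,2 \left(6 + 0\right) \right)} = -752 + \left(12 - 30 \left(2 \left(6 + 0\right)\right)^{2}\right) = -752 + \left(12 - 30 \left(2 \cdot 6\right)^{2}\right) = -752 + \left(12 - 30 \cdot 12^{2}\right) = -752 + \left(12 - 4320\right) = -752 - 4308 = -5060$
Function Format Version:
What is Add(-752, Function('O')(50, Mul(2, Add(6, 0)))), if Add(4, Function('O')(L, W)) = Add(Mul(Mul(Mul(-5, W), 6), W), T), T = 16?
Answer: -5060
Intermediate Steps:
Function('O')(L, W) = Add(12, Mul(-30, Pow(W, 2))) (Function('O')(L, W) = Add(-4, Add(Mul(Mul(Mul(-5, W), 6), W), 16)) = Add(-4, Add(Mul(Mul(-30, W), W), 16)) = Add(-4, Add(Mul(-30, Pow(W, 2)), 16)) = Add(-4, Add(16, Mul(-30, Pow(W, 2)))) = Add(12, Mul(-30, Pow(W, 2))))
Add(-752, Function('O')(50, Mul(2, Add(6, 0)))) = Add(-752, Add(12, Mul(-30, Pow(Mul(2, Add(6, 0)), 2)))) = Add(-752, Add(12, Mul(-30, Pow(Mul(2, 6), 2)))) = Add(-752, Add(12, Mul(-30, Pow(12, 2)))) = Add(-752, Add(12, Mul(-30, 144))) = Add(-752, Add(12, -4320)) = Add(-752, -4308) = -5060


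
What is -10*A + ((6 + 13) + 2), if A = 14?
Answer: -119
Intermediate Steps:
-10*A + ((6 + 13) + 2) = -10*14 + ((6 + 13) + 2) = -140 + (19 + 2) = -140 + 21 = -119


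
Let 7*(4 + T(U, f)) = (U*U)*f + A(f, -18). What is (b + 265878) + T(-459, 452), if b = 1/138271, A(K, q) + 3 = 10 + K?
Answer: 1917806700918/138271 ≈ 1.3870e+7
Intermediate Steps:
A(K, q) = 7 + K (A(K, q) = -3 + (10 + K) = 7 + K)
T(U, f) = -3 + f/7 + f*U²/7 (T(U, f) = -4 + ((U*U)*f + (7 + f))/7 = -4 + (U²*f + (7 + f))/7 = -4 + (f*U² + (7 + f))/7 = -4 + (7 + f + f*U²)/7 = -4 + (1 + f/7 + f*U²/7) = -3 + f/7 + f*U²/7)
b = 1/138271 ≈ 7.2322e-6
(b + 265878) + T(-459, 452) = (1/138271 + 265878) + (-3 + (⅐)*452 + (⅐)*452*(-459)²) = 36763216939/138271 + (-3 + 452/7 + (⅐)*452*210681) = 36763216939/138271 + (-3 + 452/7 + 95227812/7) = 36763216939/138271 + 95228243/7 = 1917806700918/138271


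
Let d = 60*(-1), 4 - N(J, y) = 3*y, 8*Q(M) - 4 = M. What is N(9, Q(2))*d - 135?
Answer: -240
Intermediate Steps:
Q(M) = ½ + M/8
N(J, y) = 4 - 3*y
d = -60
N(9, Q(2))*d - 135 = (4 - 3*(½ + (⅛)*2))*(-60) - 135 = (4 - 3*(½ + ¼))*(-60) - 135 = (4 - 3*¾)*(-60) - 135 = (4 - 9/4)*(-60) - 135 = (7/4)*(-60) - 135 = -105 - 135 = -240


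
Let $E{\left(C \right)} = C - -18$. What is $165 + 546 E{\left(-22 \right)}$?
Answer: $-2019$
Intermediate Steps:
$E{\left(C \right)} = 18 + C$ ($E{\left(C \right)} = C + 18 = 18 + C$)
$165 + 546 E{\left(-22 \right)} = 165 + 546 \left(18 - 22\right) = 165 + 546 \left(-4\right) = 165 - 2184 = -2019$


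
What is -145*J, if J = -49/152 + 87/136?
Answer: -29725/646 ≈ -46.014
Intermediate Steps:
J = 205/646 (J = -49*1/152 + 87*(1/136) = -49/152 + 87/136 = 205/646 ≈ 0.31734)
-145*J = -145*205/646 = -29725/646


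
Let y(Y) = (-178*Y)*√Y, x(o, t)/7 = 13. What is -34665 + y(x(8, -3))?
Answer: -34665 - 16198*√91 ≈ -1.8918e+5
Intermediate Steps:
x(o, t) = 91 (x(o, t) = 7*13 = 91)
y(Y) = -178*Y^(3/2)
-34665 + y(x(8, -3)) = -34665 - 16198*√91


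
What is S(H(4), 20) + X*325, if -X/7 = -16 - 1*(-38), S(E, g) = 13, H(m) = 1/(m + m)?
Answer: -50037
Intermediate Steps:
H(m) = 1/(2*m)
X = -154 (X = -7*(-16 - 1*(-38)) = -7*(-16 + 38) = -7*22 = -154)
S(H(4), 20) + X*325 = 13 - 154*325 = 13 - 50050 = -50037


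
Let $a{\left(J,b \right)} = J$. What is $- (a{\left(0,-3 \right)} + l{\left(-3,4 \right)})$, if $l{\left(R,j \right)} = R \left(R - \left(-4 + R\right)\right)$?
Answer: $12$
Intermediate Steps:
$l{\left(R,j \right)} = 4 R$ ($l{\left(R,j \right)} = R 4 = 4 R$)
$- (a{\left(0,-3 \right)} + l{\left(-3,4 \right)}) = - (0 + 4 \left(-3\right)) = - (0 - 12) = \left(-1\right) \left(-12\right) = 12$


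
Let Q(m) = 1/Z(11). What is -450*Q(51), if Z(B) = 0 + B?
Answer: -450/11 ≈ -40.909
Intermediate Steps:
Z(B) = B
Q(m) = 1/11
-450*Q(51) = -450*1/11 = -450/11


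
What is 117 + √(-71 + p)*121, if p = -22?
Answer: 117 + 121*I*√93 ≈ 117.0 + 1166.9*I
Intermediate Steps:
117 + √(-71 + p)*121 = 117 + √(-71 - 22)*121 = 117 + √(-93)*121 = 117 + (I*√93)*121 = 117 + 121*I*√93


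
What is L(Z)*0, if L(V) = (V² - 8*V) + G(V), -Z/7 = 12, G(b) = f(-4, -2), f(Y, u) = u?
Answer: 0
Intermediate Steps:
G(b) = -2
Z = -84 (Z = -7*12 = -84)
L(V) = -2 + V² - 8*V (L(V) = (V² - 8*V) - 2 = -2 + V² - 8*V)
L(Z)*0 = (-2 + (-84)² - 8*(-84))*0 = (-2 + 7056 + 672)*0 = 7726*0 = 0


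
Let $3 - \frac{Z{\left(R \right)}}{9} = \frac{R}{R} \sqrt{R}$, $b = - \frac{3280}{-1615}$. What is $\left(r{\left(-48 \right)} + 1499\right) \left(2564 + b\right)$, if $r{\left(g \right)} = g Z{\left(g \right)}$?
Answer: $\frac{168252084}{323} + \frac{1432214784 i \sqrt{3}}{323} \approx 5.209 \cdot 10^{5} + 7.6801 \cdot 10^{6} i$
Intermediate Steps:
$b = \frac{656}{323}$ ($b = \left(-3280\right) \left(- \frac{1}{1615}\right) = \frac{656}{323} \approx 2.031$)
$Z{\left(R \right)} = 27 - 9 \sqrt{R}$ ($Z{\left(R \right)} = 27 - 9 \frac{R}{R} \sqrt{R} = 27 - 9 \cdot 1 \sqrt{R} = 27 - 9 \sqrt{R}$)
$r{\left(g \right)} = g \left(27 - 9 \sqrt{g}\right)$
$\left(r{\left(-48 \right)} + 1499\right) \left(2564 + b\right) = \left(\left(- 9 \left(-48\right)^{\frac{3}{2}} + 27 \left(-48\right)\right) + 1499\right) \left(2564 + \frac{656}{323}\right) = \left(\left(- 9 \left(- 192 i \sqrt{3}\right) - 1296\right) + 1499\right) \frac{828828}{323} = \left(\left(1728 i \sqrt{3} - 1296\right) + 1499\right) \frac{828828}{323} = \left(\left(-1296 + 1728 i \sqrt{3}\right) + 1499\right) \frac{828828}{323} = \left(203 + 1728 i \sqrt{3}\right) \frac{828828}{323} = \frac{168252084}{323} + \frac{1432214784 i \sqrt{3}}{323}$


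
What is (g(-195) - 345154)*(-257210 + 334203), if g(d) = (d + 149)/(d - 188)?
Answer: -10178007714448/383 ≈ -2.6574e+10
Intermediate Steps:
g(d) = (149 + d)/(-188 + d)
(g(-195) - 345154)*(-257210 + 334203) = ((149 - 195)/(-188 - 195) - 345154)*(-257210 + 334203) = (-46/(-383) - 345154)*76993 = (-1/383*(-46) - 345154)*76993 = (46/383 - 345154)*76993 = -132193936/383*76993 = -10178007714448/383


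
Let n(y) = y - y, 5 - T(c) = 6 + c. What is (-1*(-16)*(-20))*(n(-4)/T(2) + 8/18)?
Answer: -1280/9 ≈ -142.22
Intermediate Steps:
T(c) = -1 - c (T(c) = 5 - (6 + c) = 5 + (-6 - c) = -1 - c)
n(y) = 0
(-1*(-16)*(-20))*(n(-4)/T(2) + 8/18) = (-1*(-16)*(-20))*(0/(-1 - 1*2) + 8/18) = (16*(-20))*(0/(-1 - 2) + 8*(1/18)) = -320*(0/(-3) + 4/9) = -320*(0*(-⅓) + 4/9) = -320*(0 + 4/9) = -320*4/9 = -1280/9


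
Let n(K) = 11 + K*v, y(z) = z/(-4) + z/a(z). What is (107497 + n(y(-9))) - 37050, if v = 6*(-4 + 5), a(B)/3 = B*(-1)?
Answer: 140939/2 ≈ 70470.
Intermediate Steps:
a(B) = -3*B (a(B) = 3*(B*(-1)) = 3*(-B) = -3*B)
v = 6 (v = 6*1 = 6)
y(z) = -⅓ - z/4 (y(z) = z/(-4) + z/((-3*z)) = z*(-¼) + z*(-1/(3*z)) = -z/4 - ⅓ = -⅓ - z/4)
n(K) = 11 + 6*K (n(K) = 11 + K*6 = 11 + 6*K)
(107497 + n(y(-9))) - 37050 = (107497 + (11 + 6*(-⅓ - ¼*(-9)))) - 37050 = (107497 + (11 + 6*(-⅓ + 9/4))) - 37050 = (107497 + (11 + 6*(23/12))) - 37050 = (107497 + (11 + 23/2)) - 37050 = (107497 + 45/2) - 37050 = 215039/2 - 37050 = 140939/2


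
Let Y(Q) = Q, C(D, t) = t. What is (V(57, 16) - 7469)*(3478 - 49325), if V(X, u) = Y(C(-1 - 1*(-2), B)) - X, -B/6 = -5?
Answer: 343669112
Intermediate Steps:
B = 30 (B = -6*(-5) = 30)
V(X, u) = 30 - X
(V(57, 16) - 7469)*(3478 - 49325) = ((30 - 1*57) - 7469)*(3478 - 49325) = ((30 - 57) - 7469)*(-45847) = (-27 - 7469)*(-45847) = -7496*(-45847) = 343669112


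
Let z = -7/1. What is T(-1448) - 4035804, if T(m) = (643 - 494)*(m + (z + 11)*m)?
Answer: -5114564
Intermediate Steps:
z = -7 (z = -7*1 = -7)
T(m) = 745*m (T(m) = (643 - 494)*(m + (-7 + 11)*m) = 149*(m + 4*m) = 149*(5*m) = 745*m)
T(-1448) - 4035804 = 745*(-1448) - 4035804 = -1078760 - 4035804 = -5114564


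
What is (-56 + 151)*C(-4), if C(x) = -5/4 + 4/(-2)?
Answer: -1235/4 ≈ -308.75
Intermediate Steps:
C(x) = -13/4 (C(x) = -5*1/4 + 4*(-1/2) = -5/4 - 2 = -13/4)
(-56 + 151)*C(-4) = (-56 + 151)*(-13/4) = 95*(-13/4) = -1235/4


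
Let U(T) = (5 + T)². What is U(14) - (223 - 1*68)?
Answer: 206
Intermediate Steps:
U(14) - (223 - 1*68) = (5 + 14)² - (223 - 1*68) = 19² - (223 - 68) = 361 - 1*155 = 361 - 155 = 206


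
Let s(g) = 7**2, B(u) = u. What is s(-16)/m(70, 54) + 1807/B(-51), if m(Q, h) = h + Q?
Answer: -221569/6324 ≈ -35.036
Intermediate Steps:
m(Q, h) = Q + h
s(g) = 49
s(-16)/m(70, 54) + 1807/B(-51) = 49/(70 + 54) + 1807/(-51) = 49/124 + 1807*(-1/51) = 49*(1/124) - 1807/51 = 49/124 - 1807/51 = -221569/6324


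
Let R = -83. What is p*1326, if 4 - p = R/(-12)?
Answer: -7735/2 ≈ -3867.5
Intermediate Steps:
p = -35/12 (p = 4 - (-83)/(-12) = 4 - (-83)*(-1)/12 = 4 - 1*83/12 = 4 - 83/12 = -35/12 ≈ -2.9167)
p*1326 = -35/12*1326 = -7735/2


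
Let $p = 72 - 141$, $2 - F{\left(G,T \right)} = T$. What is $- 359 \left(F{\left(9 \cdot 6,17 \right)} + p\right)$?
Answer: $30156$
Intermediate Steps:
$F{\left(G,T \right)} = 2 - T$
$p = -69$ ($p = 72 - 141 = -69$)
$- 359 \left(F{\left(9 \cdot 6,17 \right)} + p\right) = - 359 \left(\left(2 - 17\right) - 69\right) = - 359 \left(-15 - 69\right) = \left(-359\right) \left(-84\right) = 30156$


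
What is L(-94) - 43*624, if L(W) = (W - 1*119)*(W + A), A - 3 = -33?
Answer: -420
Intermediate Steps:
A = -30 (A = 3 - 33 = -30)
L(W) = (-119 + W)*(-30 + W) (L(W) = (W - 1*119)*(W - 30) = (W - 119)*(-30 + W) = (-119 + W)*(-30 + W))
L(-94) - 43*624 = (3570 + (-94)² - 149*(-94)) - 43*624 = (3570 + 8836 + 14006) - 1*26832 = 26412 - 26832 = -420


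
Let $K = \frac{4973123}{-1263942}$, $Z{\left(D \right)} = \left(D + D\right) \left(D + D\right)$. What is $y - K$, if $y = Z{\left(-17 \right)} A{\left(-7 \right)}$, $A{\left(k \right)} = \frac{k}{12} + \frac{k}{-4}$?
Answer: $\frac{1709609567}{1263942} \approx 1352.6$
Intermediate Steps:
$Z{\left(D \right)} = 4 D^{2}$ ($Z{\left(D \right)} = 2 D 2 D = 4 D^{2}$)
$A{\left(k \right)} = - \frac{k}{6}$ ($A{\left(k \right)} = k \frac{1}{12} + k \left(- \frac{1}{4}\right) = \frac{k}{12} - \frac{k}{4} = - \frac{k}{6}$)
$K = - \frac{4973123}{1263942}$ ($K = 4973123 \left(- \frac{1}{1263942}\right) = - \frac{4973123}{1263942} \approx -3.9346$)
$y = \frac{4046}{3}$ ($y = 4 \left(-17\right)^{2} \left(\left(- \frac{1}{6}\right) \left(-7\right)\right) = 4 \cdot 289 \cdot \frac{7}{6} = 1156 \cdot \frac{7}{6} = \frac{4046}{3} \approx 1348.7$)
$y - K = \frac{4046}{3} - - \frac{4973123}{1263942} = \frac{4046}{3} + \frac{4973123}{1263942} = \frac{1709609567}{1263942}$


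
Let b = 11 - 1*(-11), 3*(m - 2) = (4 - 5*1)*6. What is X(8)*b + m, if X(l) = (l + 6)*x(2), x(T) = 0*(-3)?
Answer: 0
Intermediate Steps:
x(T) = 0
X(l) = 0 (X(l) = (l + 6)*0 = (6 + l)*0 = 0)
m = 0 (m = 2 + ((4 - 5*1)*6)/3 = 2 + ((4 - 5)*6)/3 = 2 + (-1*6)/3 = 2 + (⅓)*(-6) = 2 - 2 = 0)
b = 22 (b = 11 + 11 = 22)
X(8)*b + m = 0*22 + 0 = 0 + 0 = 0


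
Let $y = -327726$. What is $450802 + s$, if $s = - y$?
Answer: $778528$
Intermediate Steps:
$s = 327726$ ($s = \left(-1\right) \left(-327726\right) = 327726$)
$450802 + s = 450802 + 327726 = 778528$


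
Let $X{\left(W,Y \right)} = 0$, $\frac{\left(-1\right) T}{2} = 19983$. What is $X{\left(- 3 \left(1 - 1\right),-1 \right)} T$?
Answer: $0$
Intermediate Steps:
$T = -39966$ ($T = \left(-2\right) 19983 = -39966$)
$X{\left(- 3 \left(1 - 1\right),-1 \right)} T = 0 \left(-39966\right) = 0$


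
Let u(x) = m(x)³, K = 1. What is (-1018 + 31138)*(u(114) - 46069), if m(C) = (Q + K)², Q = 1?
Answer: -1385670600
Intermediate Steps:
m(C) = 4 (m(C) = (1 + 1)² = 2² = 4)
u(x) = 64 (u(x) = 4³ = 64)
(-1018 + 31138)*(u(114) - 46069) = (-1018 + 31138)*(64 - 46069) = 30120*(-46005) = -1385670600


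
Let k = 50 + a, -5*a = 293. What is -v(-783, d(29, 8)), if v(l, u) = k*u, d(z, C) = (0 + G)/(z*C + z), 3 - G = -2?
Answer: 43/261 ≈ 0.16475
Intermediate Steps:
a = -293/5 (a = -⅕*293 = -293/5 ≈ -58.600)
G = 5 (G = 3 - 1*(-2) = 3 + 2 = 5)
k = -43/5 (k = 50 - 293/5 = -43/5 ≈ -8.6000)
d(z, C) = 5/(z + C*z) (d(z, C) = (0 + 5)/(z*C + z) = 5/(C*z + z) = 5/(z + C*z))
v(l, u) = -43*u/5
-v(-783, d(29, 8)) = -(-43)*5/(29*(1 + 8))/5 = -(-43)*5*(1/29)/9/5 = -(-43)*5*(1/29)*(⅑)/5 = -(-43)*5/(5*261) = -1*(-43/261) = 43/261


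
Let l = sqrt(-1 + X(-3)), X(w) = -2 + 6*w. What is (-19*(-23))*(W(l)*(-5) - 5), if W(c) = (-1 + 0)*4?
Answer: 6555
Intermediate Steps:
l = I*sqrt(21) (l = sqrt(-1 + (-2 + 6*(-3))) = sqrt(-1 + (-2 - 18)) = sqrt(-1 - 20) = sqrt(-21) = I*sqrt(21) ≈ 4.5826*I)
W(c) = -4 (W(c) = -1*4 = -4)
(-19*(-23))*(W(l)*(-5) - 5) = (-19*(-23))*(-4*(-5) - 5) = 437*(20 - 5) = 437*15 = 6555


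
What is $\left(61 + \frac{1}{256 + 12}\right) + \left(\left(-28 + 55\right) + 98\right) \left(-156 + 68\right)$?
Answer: $- \frac{2931651}{268} \approx -10939.0$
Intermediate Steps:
$\left(61 + \frac{1}{256 + 12}\right) + \left(\left(-28 + 55\right) + 98\right) \left(-156 + 68\right) = \left(61 + \frac{1}{268}\right) + \left(27 + 98\right) \left(-88\right) = \left(61 + \frac{1}{268}\right) + 125 \left(-88\right) = \frac{16349}{268} - 11000 = - \frac{2931651}{268}$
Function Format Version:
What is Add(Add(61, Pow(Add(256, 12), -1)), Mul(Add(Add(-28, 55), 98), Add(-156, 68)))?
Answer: Rational(-2931651, 268) ≈ -10939.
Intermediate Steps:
Add(Add(61, Pow(Add(256, 12), -1)), Mul(Add(Add(-28, 55), 98), Add(-156, 68))) = Add(Add(61, Pow(268, -1)), Mul(Add(27, 98), -88)) = Add(Add(61, Rational(1, 268)), Mul(125, -88)) = Add(Rational(16349, 268), -11000) = Rational(-2931651, 268)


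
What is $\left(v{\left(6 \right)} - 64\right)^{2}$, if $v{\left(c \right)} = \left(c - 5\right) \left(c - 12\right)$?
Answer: $4900$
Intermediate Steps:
$v{\left(c \right)} = \left(-12 + c\right) \left(-5 + c\right)$ ($v{\left(c \right)} = \left(-5 + c\right) \left(-12 + c\right) = \left(-12 + c\right) \left(-5 + c\right)$)
$\left(v{\left(6 \right)} - 64\right)^{2} = \left(\left(60 + 6^{2} - 102\right) - 64\right)^{2} = \left(\left(60 + 36 - 102\right) - 64\right)^{2} = \left(-6 - 64\right)^{2} = \left(-70\right)^{2} = 4900$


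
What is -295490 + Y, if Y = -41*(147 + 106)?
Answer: -305863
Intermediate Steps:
Y = -10373 (Y = -41*253 = -10373)
-295490 + Y = -295490 - 10373 = -305863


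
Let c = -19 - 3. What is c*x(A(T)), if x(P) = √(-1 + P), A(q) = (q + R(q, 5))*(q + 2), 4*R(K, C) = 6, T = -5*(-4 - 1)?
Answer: -11*√2858 ≈ -588.06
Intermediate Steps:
T = 25 (T = -5*(-5) = 25)
R(K, C) = 3/2 (R(K, C) = (¼)*6 = 3/2)
c = -22
A(q) = (2 + q)*(3/2 + q) (A(q) = (q + 3/2)*(q + 2) = (3/2 + q)*(2 + q) = (2 + q)*(3/2 + q))
c*x(A(T)) = -22*√(-1 + (3 + 25² + (7/2)*25)) = -22*√(-1 + (3 + 625 + 175/2)) = -22*√(-1 + 1431/2) = -11*√2858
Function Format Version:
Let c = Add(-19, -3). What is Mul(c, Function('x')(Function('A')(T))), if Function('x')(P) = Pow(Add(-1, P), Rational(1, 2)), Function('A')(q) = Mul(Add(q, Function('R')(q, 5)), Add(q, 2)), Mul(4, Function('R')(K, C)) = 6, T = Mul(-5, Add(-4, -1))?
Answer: Mul(-11, Pow(2858, Rational(1, 2))) ≈ -588.06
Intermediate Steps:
T = 25 (T = Mul(-5, -5) = 25)
Function('R')(K, C) = Rational(3, 2) (Function('R')(K, C) = Mul(Rational(1, 4), 6) = Rational(3, 2))
c = -22
Function('A')(q) = Mul(Add(2, q), Add(Rational(3, 2), q)) (Function('A')(q) = Mul(Add(q, Rational(3, 2)), Add(q, 2)) = Mul(Add(Rational(3, 2), q), Add(2, q)) = Mul(Add(2, q), Add(Rational(3, 2), q)))
Mul(c, Function('x')(Function('A')(T))) = Mul(-22, Pow(Add(-1, Add(3, Pow(25, 2), Mul(Rational(7, 2), 25))), Rational(1, 2))) = Mul(-22, Pow(Add(-1, Add(3, 625, Rational(175, 2))), Rational(1, 2))) = Mul(-22, Pow(Add(-1, Rational(1431, 2)), Rational(1, 2))) = Mul(-22, Pow(Rational(1429, 2), Rational(1, 2))) = Mul(-22, Mul(Rational(1, 2), Pow(2858, Rational(1, 2)))) = Mul(-11, Pow(2858, Rational(1, 2)))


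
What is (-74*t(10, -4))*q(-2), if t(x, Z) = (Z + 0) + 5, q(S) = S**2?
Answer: -296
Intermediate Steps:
t(x, Z) = 5 + Z (t(x, Z) = Z + 5 = 5 + Z)
(-74*t(10, -4))*q(-2) = -74*(5 - 4)*(-2)**2 = -74*1*4 = -74*4 = -296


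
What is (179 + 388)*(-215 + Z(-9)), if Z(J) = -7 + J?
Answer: -130977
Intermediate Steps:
(179 + 388)*(-215 + Z(-9)) = (179 + 388)*(-215 + (-7 - 9)) = 567*(-215 - 16) = 567*(-231) = -130977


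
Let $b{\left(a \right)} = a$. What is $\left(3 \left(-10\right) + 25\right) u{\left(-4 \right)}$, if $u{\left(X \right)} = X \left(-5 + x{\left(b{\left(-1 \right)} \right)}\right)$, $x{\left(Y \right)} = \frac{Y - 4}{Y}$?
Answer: $0$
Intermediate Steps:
$x{\left(Y \right)} = \frac{-4 + Y}{Y}$
$u{\left(X \right)} = 0$ ($u{\left(X \right)} = X \left(-5 + \frac{-4 - 1}{-1}\right) = X \left(-5 - -5\right) = X \left(-5 + 5\right) = X 0 = 0$)
$\left(3 \left(-10\right) + 25\right) u{\left(-4 \right)} = \left(3 \left(-10\right) + 25\right) 0 = \left(-30 + 25\right) 0 = \left(-5\right) 0 = 0$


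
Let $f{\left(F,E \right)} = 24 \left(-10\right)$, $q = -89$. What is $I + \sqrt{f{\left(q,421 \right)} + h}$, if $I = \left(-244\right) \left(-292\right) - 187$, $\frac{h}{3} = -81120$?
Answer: $71061 + 20 i \sqrt{609} \approx 71061.0 + 493.56 i$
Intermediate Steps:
$h = -243360$ ($h = 3 \left(-81120\right) = -243360$)
$f{\left(F,E \right)} = -240$
$I = 71061$ ($I = 71248 - 187 = 71061$)
$I + \sqrt{f{\left(q,421 \right)} + h} = 71061 + \sqrt{-240 - 243360} = 71061 + \sqrt{-243600} = 71061 + 20 i \sqrt{609}$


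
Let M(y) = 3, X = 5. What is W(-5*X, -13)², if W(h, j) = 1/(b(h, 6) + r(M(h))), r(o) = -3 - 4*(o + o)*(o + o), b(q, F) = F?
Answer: 1/19881 ≈ 5.0299e-5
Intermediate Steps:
r(o) = -3 - 16*o² (r(o) = -3 - 4*2*o*2*o = -3 - 16*o²)
W(h, j) = -1/141 (W(h, j) = 1/(6 + (-3 - 16*3²)) = 1/(6 + (-3 - 16*9)) = 1/(6 + (-3 - 144)) = 1/(6 - 147) = 1/(-141) = -1/141)
W(-5*X, -13)² = (-1/141)² = 1/19881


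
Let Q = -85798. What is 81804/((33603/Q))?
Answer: -2339539864/11201 ≈ -2.0887e+5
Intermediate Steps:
81804/((33603/Q)) = 81804/((33603/(-85798))) = 81804/((33603*(-1/85798))) = 81804/(-33603/85798) = 81804*(-85798/33603) = -2339539864/11201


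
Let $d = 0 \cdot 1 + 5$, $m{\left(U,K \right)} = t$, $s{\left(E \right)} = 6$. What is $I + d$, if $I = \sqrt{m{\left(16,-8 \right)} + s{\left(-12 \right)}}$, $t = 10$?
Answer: $9$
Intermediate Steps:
$m{\left(U,K \right)} = 10$
$I = 4$ ($I = \sqrt{10 + 6} = \sqrt{16} = 4$)
$d = 5$ ($d = 0 + 5 = 5$)
$I + d = 4 + 5 = 9$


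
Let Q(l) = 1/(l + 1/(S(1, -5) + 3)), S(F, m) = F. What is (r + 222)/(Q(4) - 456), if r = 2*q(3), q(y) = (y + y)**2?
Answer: -2499/3874 ≈ -0.64507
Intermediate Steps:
q(y) = 4*y**2 (q(y) = (2*y)**2 = 4*y**2)
r = 72 (r = 2*(4*3**2) = 2*(4*9) = 2*36 = 72)
Q(l) = 1/(1/4 + l) (Q(l) = 1/(l + 1/(1 + 3)) = 1/(l + 1/4) = 1/(1/4 + l))
(r + 222)/(Q(4) - 456) = (72 + 222)/(4/(1 + 4*4) - 456) = 294/(4/(1 + 16) - 456) = 294/(4/17 - 456) = 294/(-7748/17) = 294*(-17/7748) = -2499/3874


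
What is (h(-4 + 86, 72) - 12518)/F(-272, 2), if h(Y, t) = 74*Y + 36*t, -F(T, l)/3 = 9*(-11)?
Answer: -1286/99 ≈ -12.990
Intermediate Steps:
F(T, l) = 297 (F(T, l) = -27*(-11) = -3*(-99) = 297)
h(Y, t) = 36*t + 74*Y
(h(-4 + 86, 72) - 12518)/F(-272, 2) = ((36*72 + 74*(-4 + 86)) - 12518)/297 = ((2592 + 74*82) - 12518)*(1/297) = ((2592 + 6068) - 12518)*(1/297) = (8660 - 12518)*(1/297) = -3858*1/297 = -1286/99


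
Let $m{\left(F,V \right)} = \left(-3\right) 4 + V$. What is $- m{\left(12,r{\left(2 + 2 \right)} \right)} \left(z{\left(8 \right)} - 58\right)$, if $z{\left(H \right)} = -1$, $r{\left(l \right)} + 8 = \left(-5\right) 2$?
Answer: $-1770$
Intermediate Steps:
$r{\left(l \right)} = -18$ ($r{\left(l \right)} = -8 - 10 = -18$)
$m{\left(F,V \right)} = -12 + V$
$- m{\left(12,r{\left(2 + 2 \right)} \right)} \left(z{\left(8 \right)} - 58\right) = - \left(-12 - 18\right) \left(-1 - 58\right) = - \left(-30\right) \left(-59\right) = \left(-1\right) 1770 = -1770$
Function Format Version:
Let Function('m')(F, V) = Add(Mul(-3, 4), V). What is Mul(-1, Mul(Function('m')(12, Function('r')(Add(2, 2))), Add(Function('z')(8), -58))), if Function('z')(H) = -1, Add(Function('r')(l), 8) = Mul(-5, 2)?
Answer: -1770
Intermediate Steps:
Function('r')(l) = -18 (Function('r')(l) = Add(-8, Mul(-5, 2)) = Add(-8, -10) = -18)
Function('m')(F, V) = Add(-12, V)
Mul(-1, Mul(Function('m')(12, Function('r')(Add(2, 2))), Add(Function('z')(8), -58))) = Mul(-1, Mul(Add(-12, -18), Add(-1, -58))) = Mul(-1, Mul(-30, -59)) = Mul(-1, 1770) = -1770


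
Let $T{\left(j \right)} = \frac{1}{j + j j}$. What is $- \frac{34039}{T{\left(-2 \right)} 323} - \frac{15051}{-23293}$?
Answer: $- \frac{1580879381}{7523639} \approx -210.12$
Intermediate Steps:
$T{\left(j \right)} = \frac{1}{j + j^{2}}$
$- \frac{34039}{T{\left(-2 \right)} 323} - \frac{15051}{-23293} = - \frac{34039}{\frac{1}{\left(-2\right) \left(1 - 2\right)} 323} - \frac{15051}{-23293} = - \frac{34039}{- \frac{1}{2 \left(-1\right)} 323} - - \frac{15051}{23293} = - \frac{34039}{\left(- \frac{1}{2}\right) \left(-1\right) 323} + \frac{15051}{23293} = - \frac{34039}{\frac{1}{2} \cdot 323} + \frac{15051}{23293} = - \frac{34039}{\frac{323}{2}} + \frac{15051}{23293} = \left(-34039\right) \frac{2}{323} + \frac{15051}{23293} = - \frac{68078}{323} + \frac{15051}{23293} = - \frac{1580879381}{7523639}$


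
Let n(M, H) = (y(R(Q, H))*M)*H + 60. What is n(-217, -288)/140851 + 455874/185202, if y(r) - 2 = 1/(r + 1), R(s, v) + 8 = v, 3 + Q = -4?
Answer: 4293771908803/1282556106015 ≈ 3.3478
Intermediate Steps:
Q = -7 (Q = -3 - 4 = -7)
R(s, v) = -8 + v
y(r) = 2 + 1/(1 + r) (y(r) = 2 + 1/(r + 1) = 2 + 1/(1 + r))
n(M, H) = 60 + H*M*(-13 + 2*H)/(-7 + H) (n(M, H) = (((3 + 2*(-8 + H))/(1 + (-8 + H)))*M)*H + 60 = (((3 + (-16 + 2*H))/(-7 + H))*M)*H + 60 = (((-13 + 2*H)/(-7 + H))*M)*H + 60 = (M*(-13 + 2*H)/(-7 + H))*H + 60 = H*M*(-13 + 2*H)/(-7 + H) + 60 = 60 + H*M*(-13 + 2*H)/(-7 + H))
n(-217, -288)/140851 + 455874/185202 = ((-420 + 60*(-288) - 288*(-217)*(-13 + 2*(-288)))/(-7 - 288))/140851 + 455874/185202 = ((-420 - 17280 - 288*(-217)*(-13 - 576))/(-295))*(1/140851) + 455874*(1/185202) = -(-420 - 17280 - 288*(-217)*(-589))/295*(1/140851) + 75979/30867 = -(-420 - 17280 - 36810144)/295*(1/140851) + 75979/30867 = -1/295*(-36827844)*(1/140851) + 75979/30867 = (36827844/295)*(1/140851) + 75979/30867 = 36827844/41551045 + 75979/30867 = 4293771908803/1282556106015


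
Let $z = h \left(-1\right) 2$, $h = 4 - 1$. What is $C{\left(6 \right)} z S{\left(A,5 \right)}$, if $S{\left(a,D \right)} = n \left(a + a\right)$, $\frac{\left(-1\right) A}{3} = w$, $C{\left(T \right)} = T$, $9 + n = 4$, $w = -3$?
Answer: $3240$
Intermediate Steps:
$n = -5$ ($n = -9 + 4 = -5$)
$h = 3$
$A = 9$ ($A = \left(-3\right) \left(-3\right) = 9$)
$S{\left(a,D \right)} = - 10 a$ ($S{\left(a,D \right)} = - 5 \left(a + a\right) = - 5 \cdot 2 a = - 10 a$)
$z = -6$ ($z = 3 \left(-1\right) 2 = \left(-3\right) 2 = -6$)
$C{\left(6 \right)} z S{\left(A,5 \right)} = 6 \left(-6\right) \left(\left(-10\right) 9\right) = \left(-36\right) \left(-90\right) = 3240$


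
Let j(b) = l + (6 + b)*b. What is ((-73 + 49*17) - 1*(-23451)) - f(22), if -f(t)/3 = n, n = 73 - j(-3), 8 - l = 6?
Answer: 24451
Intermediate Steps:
l = 2 (l = 8 - 1*6 = 8 - 6 = 2)
j(b) = 2 + b*(6 + b) (j(b) = 2 + (6 + b)*b = 2 + b*(6 + b))
n = 80 (n = 73 - (2 + (-3)² + 6*(-3)) = 73 - (2 + 9 - 18) = 73 - 1*(-7) = 73 + 7 = 80)
f(t) = -240 (f(t) = -3*80 = -240)
((-73 + 49*17) - 1*(-23451)) - f(22) = ((-73 + 49*17) - 1*(-23451)) - 1*(-240) = ((-73 + 833) + 23451) + 240 = (760 + 23451) + 240 = 24211 + 240 = 24451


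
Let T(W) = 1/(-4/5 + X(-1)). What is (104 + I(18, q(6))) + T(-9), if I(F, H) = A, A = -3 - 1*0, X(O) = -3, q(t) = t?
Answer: 1914/19 ≈ 100.74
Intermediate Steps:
A = -3 (A = -3 + 0 = -3)
I(F, H) = -3
T(W) = -5/19 (T(W) = 1/(-4/5 - 3) = 1/(-19/5) = -5/19)
(104 + I(18, q(6))) + T(-9) = (104 - 3) - 5/19 = 101 - 5/19 = 1914/19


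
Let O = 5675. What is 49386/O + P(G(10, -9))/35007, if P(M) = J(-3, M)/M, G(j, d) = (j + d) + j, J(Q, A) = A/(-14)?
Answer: 24203974153/2781306150 ≈ 8.7024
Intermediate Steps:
J(Q, A) = -A/14 (J(Q, A) = A*(-1/14) = -A/14)
G(j, d) = d + 2*j (G(j, d) = (d + j) + j = d + 2*j)
P(M) = -1/14 (P(M) = (-M/14)/M = -1/14)
49386/O + P(G(10, -9))/35007 = 49386/5675 - 1/14/35007 = 49386*(1/5675) - 1/14*1/35007 = 49386/5675 - 1/490098 = 24203974153/2781306150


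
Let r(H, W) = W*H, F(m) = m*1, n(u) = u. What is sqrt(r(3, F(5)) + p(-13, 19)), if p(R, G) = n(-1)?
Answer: sqrt(14) ≈ 3.7417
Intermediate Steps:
p(R, G) = -1
F(m) = m
r(H, W) = H*W
sqrt(r(3, F(5)) + p(-13, 19)) = sqrt(3*5 - 1) = sqrt(15 - 1) = sqrt(14)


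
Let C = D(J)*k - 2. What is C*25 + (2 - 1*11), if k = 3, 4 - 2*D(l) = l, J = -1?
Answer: 257/2 ≈ 128.50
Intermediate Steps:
D(l) = 2 - l/2
C = 11/2 (C = (2 - ½*(-1))*3 - 2 = (2 + ½)*3 - 2 = (5/2)*3 - 2 = 15/2 - 2 = 11/2 ≈ 5.5000)
C*25 + (2 - 1*11) = (11/2)*25 + (2 - 1*11) = 275/2 + (2 - 11) = 275/2 - 9 = 257/2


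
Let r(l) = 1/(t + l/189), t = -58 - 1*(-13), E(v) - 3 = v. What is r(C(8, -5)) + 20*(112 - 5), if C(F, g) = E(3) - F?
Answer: 18204791/8507 ≈ 2140.0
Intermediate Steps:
E(v) = 3 + v
t = -45 (t = -58 + 13 = -45)
C(F, g) = 6 - F (C(F, g) = (3 + 3) - F = 6 - F)
r(l) = 1/(-45 + l/189)
r(C(8, -5)) + 20*(112 - 5) = 189/(-8505 + (6 - 1*8)) + 20*(112 - 5) = 189/(-8505 + (6 - 8)) + 20*107 = 189/(-8505 - 2) + 2140 = 189/(-8507) + 2140 = 189*(-1/8507) + 2140 = -189/8507 + 2140 = 18204791/8507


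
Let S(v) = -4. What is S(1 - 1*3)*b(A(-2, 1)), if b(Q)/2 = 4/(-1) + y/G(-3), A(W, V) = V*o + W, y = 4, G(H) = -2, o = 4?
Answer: 48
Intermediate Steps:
A(W, V) = W + 4*V (A(W, V) = V*4 + W = 4*V + W = W + 4*V)
b(Q) = -12 (b(Q) = 2*(4/(-1) + 4/(-2)) = 2*(4*(-1) + 4*(-½)) = 2*(-4 - 2) = 2*(-6) = -12)
S(1 - 1*3)*b(A(-2, 1)) = -4*(-12) = 48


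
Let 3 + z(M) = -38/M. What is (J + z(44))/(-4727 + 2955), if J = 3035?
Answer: -66685/38984 ≈ -1.7106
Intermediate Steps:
z(M) = -3 - 38/M
(J + z(44))/(-4727 + 2955) = (3035 + (-3 - 38/44))/(-4727 + 2955) = (3035 + (-3 - 38*1/44))/(-1772) = (3035 + (-3 - 19/22))*(-1/1772) = (3035 - 85/22)*(-1/1772) = (66685/22)*(-1/1772) = -66685/38984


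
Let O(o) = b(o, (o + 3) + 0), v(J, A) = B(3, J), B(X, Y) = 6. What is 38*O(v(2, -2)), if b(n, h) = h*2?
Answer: 684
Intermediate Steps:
v(J, A) = 6
b(n, h) = 2*h
O(o) = 6 + 2*o (O(o) = 2*((o + 3) + 0) = 2*((3 + o) + 0) = 2*(3 + o) = 6 + 2*o)
38*O(v(2, -2)) = 38*(6 + 2*6) = 38*(6 + 12) = 38*18 = 684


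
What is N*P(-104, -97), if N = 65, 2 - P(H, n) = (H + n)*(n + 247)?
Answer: 1959880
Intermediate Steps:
P(H, n) = 2 - (247 + n)*(H + n) (P(H, n) = 2 - (H + n)*(n + 247) = 2 - (H + n)*(247 + n) = 2 - (247 + n)*(H + n))
N*P(-104, -97) = 65*(2 - 1*(-97)**2 - 247*(-104) - 247*(-97) - 1*(-104)*(-97)) = 65*(2 - 1*9409 + 25688 + 23959 - 10088) = 65*(2 - 9409 + 25688 + 23959 - 10088) = 65*30152 = 1959880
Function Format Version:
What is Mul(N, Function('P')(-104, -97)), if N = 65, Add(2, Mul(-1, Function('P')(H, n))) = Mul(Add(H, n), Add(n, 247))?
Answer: 1959880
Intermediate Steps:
Function('P')(H, n) = Add(2, Mul(-1, Add(247, n), Add(H, n))) (Function('P')(H, n) = Add(2, Mul(-1, Mul(Add(H, n), Add(n, 247)))) = Add(2, Mul(-1, Mul(Add(H, n), Add(247, n)))) = Add(2, Mul(-1, Mul(Add(247, n), Add(H, n)))) = Add(2, Mul(-1, Add(247, n), Add(H, n))))
Mul(N, Function('P')(-104, -97)) = Mul(65, Add(2, Mul(-1, Pow(-97, 2)), Mul(-247, -104), Mul(-247, -97), Mul(-1, -104, -97))) = Mul(65, Add(2, Mul(-1, 9409), 25688, 23959, -10088)) = Mul(65, Add(2, -9409, 25688, 23959, -10088)) = Mul(65, 30152) = 1959880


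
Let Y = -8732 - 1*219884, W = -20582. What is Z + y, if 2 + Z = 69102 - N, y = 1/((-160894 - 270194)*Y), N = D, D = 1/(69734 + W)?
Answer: 871687006690268491/12614862618624 ≈ 69100.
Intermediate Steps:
D = 1/49152 (D = 1/(69734 - 20582) = 1/49152 ≈ 2.0345e-5)
Y = -228616 (Y = -8732 - 219884 = -228616)
N = 1/49152 ≈ 2.0345e-5
y = 1/98553614208 (y = 1/(-160894 - 270194*(-228616)) = -1/228616/(-431088) = -1/431088*(-1/228616) = 1/98553614208 ≈ 1.0147e-11)
Z = 3396403199/49152 (Z = -2 + (69102 - 1*1/49152) = -2 + (69102 - 1/49152) = -2 + 3396501503/49152 = 3396403199/49152 ≈ 69100.)
Z + y = 3396403199/49152 + 1/98553614208 = 871687006690268491/12614862618624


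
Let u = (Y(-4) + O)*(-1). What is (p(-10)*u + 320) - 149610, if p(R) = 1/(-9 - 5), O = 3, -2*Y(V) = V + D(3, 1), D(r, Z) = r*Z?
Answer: -597159/4 ≈ -1.4929e+5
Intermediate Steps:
D(r, Z) = Z*r
Y(V) = -3/2 - V/2 (Y(V) = -(V + 1*3)/2 = -(V + 3)/2 = -(3 + V)/2 = -3/2 - V/2)
p(R) = -1/14 (p(R) = 1/(-14) = -1/14)
u = -7/2 (u = ((-3/2 - 1/2*(-4)) + 3)*(-1) = ((-3/2 + 2) + 3)*(-1) = (1/2 + 3)*(-1) = (7/2)*(-1) = -7/2 ≈ -3.5000)
(p(-10)*u + 320) - 149610 = (-1/14*(-7/2) + 320) - 149610 = (1/4 + 320) - 149610 = 1281/4 - 149610 = -597159/4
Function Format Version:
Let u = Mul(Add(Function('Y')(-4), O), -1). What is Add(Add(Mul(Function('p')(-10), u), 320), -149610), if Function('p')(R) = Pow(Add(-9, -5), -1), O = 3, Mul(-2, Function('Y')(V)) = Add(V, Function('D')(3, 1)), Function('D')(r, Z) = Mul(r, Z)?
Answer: Rational(-597159, 4) ≈ -1.4929e+5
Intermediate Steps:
Function('D')(r, Z) = Mul(Z, r)
Function('Y')(V) = Add(Rational(-3, 2), Mul(Rational(-1, 2), V)) (Function('Y')(V) = Mul(Rational(-1, 2), Add(V, Mul(1, 3))) = Mul(Rational(-1, 2), Add(V, 3)) = Mul(Rational(-1, 2), Add(3, V)) = Add(Rational(-3, 2), Mul(Rational(-1, 2), V)))
Function('p')(R) = Rational(-1, 14) (Function('p')(R) = Pow(-14, -1) = Rational(-1, 14))
u = Rational(-7, 2) (u = Mul(Add(Add(Rational(-3, 2), Mul(Rational(-1, 2), -4)), 3), -1) = Mul(Add(Add(Rational(-3, 2), 2), 3), -1) = Mul(Add(Rational(1, 2), 3), -1) = Mul(Rational(7, 2), -1) = Rational(-7, 2) ≈ -3.5000)
Add(Add(Mul(Function('p')(-10), u), 320), -149610) = Add(Add(Mul(Rational(-1, 14), Rational(-7, 2)), 320), -149610) = Add(Add(Rational(1, 4), 320), -149610) = Add(Rational(1281, 4), -149610) = Rational(-597159, 4)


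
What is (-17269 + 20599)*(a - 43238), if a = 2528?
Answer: -135564300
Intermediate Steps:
(-17269 + 20599)*(a - 43238) = (-17269 + 20599)*(2528 - 43238) = 3330*(-40710) = -135564300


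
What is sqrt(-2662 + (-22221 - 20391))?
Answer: I*sqrt(45274) ≈ 212.78*I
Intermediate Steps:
sqrt(-2662 + (-22221 - 20391)) = sqrt(-2662 - 42612) = sqrt(-45274) = I*sqrt(45274)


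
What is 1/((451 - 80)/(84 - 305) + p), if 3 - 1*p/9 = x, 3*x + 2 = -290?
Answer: 221/199192 ≈ 0.0011095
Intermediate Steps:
x = -292/3 (x = -2/3 + (1/3)*(-290) = -2/3 - 290/3 = -292/3 ≈ -97.333)
p = 903 (p = 27 - 9*(-292/3) = 27 + 876 = 903)
1/((451 - 80)/(84 - 305) + p) = 1/((451 - 80)/(84 - 305) + 903) = 1/(371/(-221) + 903) = 1/(371*(-1/221) + 903) = 1/(-371/221 + 903) = 1/(199192/221) = 221/199192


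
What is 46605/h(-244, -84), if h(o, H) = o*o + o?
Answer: 15535/19764 ≈ 0.78603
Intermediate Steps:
h(o, H) = o + o**2 (h(o, H) = o**2 + o = o + o**2)
46605/h(-244, -84) = 46605/((-244*(1 - 244))) = 46605/((-244*(-243))) = 46605/59292 = 46605*(1/59292) = 15535/19764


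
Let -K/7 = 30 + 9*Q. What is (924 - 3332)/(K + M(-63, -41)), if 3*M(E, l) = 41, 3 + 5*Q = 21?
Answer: 36120/6347 ≈ 5.6909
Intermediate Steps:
Q = 18/5 (Q = -⅗ + (⅕)*21 = -⅗ + 21/5 = 18/5 ≈ 3.6000)
M(E, l) = 41/3 (M(E, l) = (⅓)*41 = 41/3)
K = -2184/5 (K = -7*(30 + 9*(18/5)) = -7*(30 + 162/5) = -7*312/5 = -2184/5 ≈ -436.80)
(924 - 3332)/(K + M(-63, -41)) = (924 - 3332)/(-2184/5 + 41/3) = -2408/(-6347/15) = -2408*(-15/6347) = 36120/6347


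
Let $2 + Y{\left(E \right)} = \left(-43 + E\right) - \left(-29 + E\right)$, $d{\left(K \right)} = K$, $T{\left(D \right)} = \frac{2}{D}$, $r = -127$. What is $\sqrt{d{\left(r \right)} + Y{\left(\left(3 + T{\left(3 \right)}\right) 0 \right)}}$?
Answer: $i \sqrt{143} \approx 11.958 i$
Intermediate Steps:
$Y{\left(E \right)} = -16$ ($Y{\left(E \right)} = -2 + \left(\left(-43 + E\right) - \left(-29 + E\right)\right) = -2 - 14 = -16$)
$\sqrt{d{\left(r \right)} + Y{\left(\left(3 + T{\left(3 \right)}\right) 0 \right)}} = \sqrt{-127 - 16} = \sqrt{-143} = i \sqrt{143}$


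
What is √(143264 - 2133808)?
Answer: 4*I*√124409 ≈ 1410.9*I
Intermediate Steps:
√(143264 - 2133808) = √(-1990544) = 4*I*√124409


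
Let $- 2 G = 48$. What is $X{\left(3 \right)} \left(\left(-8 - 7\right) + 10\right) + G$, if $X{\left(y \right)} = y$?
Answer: $-39$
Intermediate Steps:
$G = -24$ ($G = \left(- \frac{1}{2}\right) 48 = -24$)
$X{\left(3 \right)} \left(\left(-8 - 7\right) + 10\right) + G = 3 \left(\left(-8 - 7\right) + 10\right) - 24 = 3 \left(-15 + 10\right) - 24 = 3 \left(-5\right) - 24 = -15 - 24 = -39$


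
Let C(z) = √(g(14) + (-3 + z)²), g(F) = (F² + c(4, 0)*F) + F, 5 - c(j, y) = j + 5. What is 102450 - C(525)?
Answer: 102450 - √272638 ≈ 1.0193e+5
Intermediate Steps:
c(j, y) = -j (c(j, y) = 5 - (j + 5) = 5 - (5 + j) = 5 + (-5 - j) = -j)
g(F) = F² - 3*F (g(F) = (F² + (-1*4)*F) + F = (F² - 4*F) + F = F² - 3*F)
C(z) = √(154 + (-3 + z)²) (C(z) = √(14*(-3 + 14) + (-3 + z)²) = √(14*11 + (-3 + z)²) = √(154 + (-3 + z)²))
102450 - C(525) = 102450 - √(154 + (-3 + 525)²) = 102450 - √(154 + 522²) = 102450 - √(154 + 272484) = 102450 - √272638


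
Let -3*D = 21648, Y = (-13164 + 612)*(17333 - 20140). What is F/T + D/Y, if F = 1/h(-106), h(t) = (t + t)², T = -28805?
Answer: -166820622289/814529687094480 ≈ -0.00020481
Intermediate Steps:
h(t) = 4*t² (h(t) = (2*t)² = 4*t²)
Y = 35233464 (Y = -12552*(-2807) = 35233464)
D = -7216 (D = -⅓*21648 = -7216)
F = 1/44944 (F = 1/(4*(-106)²) = 1/(4*11236) = 1/44944 ≈ 2.2250e-5)
F/T + D/Y = (1/44944)/(-28805) - 7216/35233464 = (1/44944)*(-1/28805) - 7216*1/35233464 = -1/1294611920 - 902/4404183 = -166820622289/814529687094480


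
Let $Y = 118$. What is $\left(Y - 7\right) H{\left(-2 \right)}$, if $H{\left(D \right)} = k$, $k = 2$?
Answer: $222$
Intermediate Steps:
$H{\left(D \right)} = 2$
$\left(Y - 7\right) H{\left(-2 \right)} = \left(118 - 7\right) 2 = 111 \cdot 2 = 222$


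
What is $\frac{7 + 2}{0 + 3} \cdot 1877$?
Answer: $5631$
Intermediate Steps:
$\frac{7 + 2}{0 + 3} \cdot 1877 = \frac{9}{3} \cdot 1877 = 9 \cdot \frac{1}{3} \cdot 1877 = 3 \cdot 1877 = 5631$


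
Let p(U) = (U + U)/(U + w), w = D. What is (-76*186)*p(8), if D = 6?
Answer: -113088/7 ≈ -16155.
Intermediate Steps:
w = 6
p(U) = 2*U/(6 + U) (p(U) = (U + U)/(U + 6) = (2*U)/(6 + U) = 2*U/(6 + U))
(-76*186)*p(8) = (-76*186)*(2*8/(6 + 8)) = -28272*8/14 = -14136*8/7 = -113088/7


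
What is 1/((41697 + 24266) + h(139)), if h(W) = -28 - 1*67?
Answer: 1/65868 ≈ 1.5182e-5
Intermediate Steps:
h(W) = -95 (h(W) = -28 - 67 = -95)
1/((41697 + 24266) + h(139)) = 1/((41697 + 24266) - 95) = 1/(65963 - 95) = 1/65868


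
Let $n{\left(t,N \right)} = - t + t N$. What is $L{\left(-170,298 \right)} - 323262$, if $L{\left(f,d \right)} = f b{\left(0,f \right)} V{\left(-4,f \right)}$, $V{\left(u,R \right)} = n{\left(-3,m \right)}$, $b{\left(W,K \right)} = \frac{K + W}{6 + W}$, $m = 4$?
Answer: $-366612$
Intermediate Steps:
$b{\left(W,K \right)} = \frac{K + W}{6 + W}$
$n{\left(t,N \right)} = - t + N t$
$V{\left(u,R \right)} = -9$ ($V{\left(u,R \right)} = - 3 \left(-1 + 4\right) = \left(-3\right) 3 = -9$)
$L{\left(f,d \right)} = - \frac{3 f^{2}}{2}$ ($L{\left(f,d \right)} = f \frac{f + 0}{6 + 0} \left(-9\right) = f \frac{f}{6} \left(-9\right) = \frac{f^{2}}{6} \left(-9\right) = - \frac{3 f^{2}}{2}$)
$L{\left(-170,298 \right)} - 323262 = - \frac{3 \left(-170\right)^{2}}{2} - 323262 = \left(- \frac{3}{2}\right) 28900 - 323262 = -43350 - 323262 = -366612$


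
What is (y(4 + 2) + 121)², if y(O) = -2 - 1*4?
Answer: 13225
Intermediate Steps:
y(O) = -6 (y(O) = -2 - 4 = -6)
(y(4 + 2) + 121)² = (-6 + 121)² = 115² = 13225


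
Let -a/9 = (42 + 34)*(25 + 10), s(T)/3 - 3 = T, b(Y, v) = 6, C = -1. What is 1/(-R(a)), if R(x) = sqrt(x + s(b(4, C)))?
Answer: I*sqrt(2657)/7971 ≈ 0.0064667*I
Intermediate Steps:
s(T) = 9 + 3*T
a = -23940 (a = -9*(42 + 34)*(25 + 10) = -684*35 = -9*2660 = -23940)
R(x) = sqrt(27 + x) (R(x) = sqrt(x + (9 + 3*6)) = sqrt(x + (9 + 18)) = sqrt(x + 27) = sqrt(27 + x))
1/(-R(a)) = 1/(-sqrt(27 - 23940)) = 1/(-sqrt(-23913)) = 1/(-3*I*sqrt(2657)) = I*sqrt(2657)/7971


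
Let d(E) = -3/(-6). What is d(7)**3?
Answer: 1/8 ≈ 0.12500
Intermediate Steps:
d(E) = 1/2 (d(E) = -3*(-1/6) = 1/2)
d(7)**3 = (1/2)**3 = 1/8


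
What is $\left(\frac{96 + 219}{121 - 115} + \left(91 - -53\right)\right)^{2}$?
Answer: $\frac{154449}{4} \approx 38612.0$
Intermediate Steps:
$\left(\frac{96 + 219}{121 - 115} + \left(91 - -53\right)\right)^{2} = \left(\frac{315}{6} + \left(91 + 53\right)\right)^{2} = \left(315 \cdot \frac{1}{6} + 144\right)^{2} = \left(\frac{105}{2} + 144\right)^{2} = \left(\frac{393}{2}\right)^{2} = \frac{154449}{4}$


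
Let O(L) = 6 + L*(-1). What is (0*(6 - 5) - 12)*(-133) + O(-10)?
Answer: 1612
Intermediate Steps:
O(L) = 6 - L
(0*(6 - 5) - 12)*(-133) + O(-10) = (0*(6 - 5) - 12)*(-133) + (6 - 1*(-10)) = (0*1 - 12)*(-133) + (6 + 10) = (0 - 12)*(-133) + 16 = -12*(-133) + 16 = 1596 + 16 = 1612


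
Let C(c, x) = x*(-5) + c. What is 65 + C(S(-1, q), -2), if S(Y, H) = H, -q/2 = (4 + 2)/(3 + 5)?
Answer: 147/2 ≈ 73.500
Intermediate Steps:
q = -3/2 (q = -2*(4 + 2)/(3 + 5) = -12/8 = -2*¾ = -3/2 ≈ -1.5000)
C(c, x) = c - 5*x (C(c, x) = -5*x + c = c - 5*x)
65 + C(S(-1, q), -2) = 65 + (-3/2 - 5*(-2)) = 65 + (-3/2 + 10) = 65 + 17/2 = 147/2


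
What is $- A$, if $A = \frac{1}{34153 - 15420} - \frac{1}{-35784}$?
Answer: $- \frac{54517}{670341672} \approx -8.1327 \cdot 10^{-5}$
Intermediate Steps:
$A = \frac{54517}{670341672}$ ($A = \frac{1}{18733} - - \frac{1}{35784} = \frac{1}{18733} + \frac{1}{35784} = \frac{54517}{670341672} \approx 8.1327 \cdot 10^{-5}$)
$- A = \left(-1\right) \frac{54517}{670341672} = - \frac{54517}{670341672}$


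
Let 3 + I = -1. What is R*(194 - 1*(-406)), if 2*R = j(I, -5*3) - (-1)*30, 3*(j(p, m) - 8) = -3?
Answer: 11100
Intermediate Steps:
I = -4 (I = -3 - 1 = -4)
j(p, m) = 7 (j(p, m) = 8 + (1/3)*(-3) = 8 - 1 = 7)
R = 37/2 (R = (7 - (-1)*30)/2 = (7 - 1*(-30))/2 = (7 + 30)/2 = (1/2)*37 = 37/2 ≈ 18.500)
R*(194 - 1*(-406)) = 37*(194 - 1*(-406))/2 = 37*(194 + 406)/2 = (37/2)*600 = 11100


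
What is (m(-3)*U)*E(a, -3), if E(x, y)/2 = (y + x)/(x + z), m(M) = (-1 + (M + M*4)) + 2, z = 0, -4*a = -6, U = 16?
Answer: 448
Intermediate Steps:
a = 3/2 (a = -¼*(-6) = 3/2 ≈ 1.5000)
m(M) = 1 + 5*M (m(M) = (-1 + (M + 4*M)) + 2 = (-1 + 5*M) + 2 = 1 + 5*M)
E(x, y) = 2*(x + y)/x (E(x, y) = 2*((y + x)/(x + 0)) = 2*((x + y)/x) = 2*(x + y)/x)
(m(-3)*U)*E(a, -3) = ((1 + 5*(-3))*16)*(2 + 2*(-3)/(3/2)) = ((1 - 15)*16)*(2 + 2*(-3)*(⅔)) = (-14*16)*(2 - 4) = -224*(-2) = 448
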